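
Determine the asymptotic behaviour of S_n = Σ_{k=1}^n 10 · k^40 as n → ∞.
S_n ~ 10 · n^41 / 41

By integral comparison (Euler-Maclaurin), Σ_{k=1}^n 10 · k^40 = 10 · ∫_0^n x^40 dx + O(n^40) = 10 · n^41/41 + O(n^40). (Equivalently, Faulhaber's formula gives the same leading term.)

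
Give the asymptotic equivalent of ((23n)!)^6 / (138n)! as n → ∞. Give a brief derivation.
((23n)!)^6/(138n)! ~ ((2π·23n)^(5/2) / sqrt(6)) · 6^(−6·23n)  →  0

Write N = 23n. Stirling: N! ~ sqrt(2π N)(N/e)^N and (6N)! ~ sqrt(2π·6N)·(6N/e)^(6N).
  (N!)^6/(6N)! ~ (2π N)^(6/2) (N/e)^(6N) / [sqrt(2π·6N) (6N/e)^(6N)]
     = (2π N)^(6/2) / sqrt(2π·6N) · (N/(6N))^(6N)
     = (2π N)^((6−1)/2) / sqrt(6) · 6^(−6N).
Since 6^6 > 1, the factor 6^(−6N) decays exponentially, so the ratio → 0. Substituting N = 23n gives the stated form.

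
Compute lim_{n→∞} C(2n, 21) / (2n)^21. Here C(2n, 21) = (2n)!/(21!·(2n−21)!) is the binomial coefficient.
lim = 1/21! = 1/51090942171709440000

With N = 2n → ∞: C(N, 21) / N^21 = [N(N−1)…(N−20)] / (21! · N^21) = (1/21!) · 1 · (1 − 1/(2n)) · … · (1 − 20/(2n)). Each factor → 1 as N → ∞, so the limit is 1/21! = 1/51090942171709440000.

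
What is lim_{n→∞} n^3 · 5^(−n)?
lim = 0

Exponentials with base > 1 dominate every fixed polynomial: for any fixed c, n^c / 5^n → 0 as n → ∞ (e.g. by the ratio test, or by writing 5^n = e^(n ln 5) and noting e^(n ln 5) / n^c → ∞). Hence n^3 · 5^(−n) = n^3 / 5^n → 0.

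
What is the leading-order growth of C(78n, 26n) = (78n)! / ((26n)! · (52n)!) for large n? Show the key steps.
C(78n, 26n) ~ (27/4)^(26n) · sqrt(3/(4π·26n))

Write N = 26n. Apply Stirling to each factorial:
  (3N)! ~ sqrt(2π·3N) · (3N/e)^(3N),
  N! ~ sqrt(2π N) · (N/e)^N,
  (2N)! ~ sqrt(2π·2N) · (2N/e)^(2N).
The exponential factors combine to (3N)^(3N) / (N^N · (2N)^(2N)) = 3^(3N)/2^(2N) = (3^3/2^2)^N = (27/4)^N.
The square-root prefactors combine to sqrt(2π·3N) / (sqrt(2π N)·sqrt(2π·2N)) = sqrt(3 / (2π·2·N)) = sqrt(3/(4π·26n)).
Substituting N = 26n: C(78n, 26n) ~ (27/4)^(26n) · sqrt(3/(4π·26n)).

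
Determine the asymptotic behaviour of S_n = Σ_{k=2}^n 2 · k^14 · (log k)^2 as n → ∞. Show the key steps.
S_n ~ 2 · n^15 · (log n)^2 / 15

By integral comparison, S_n = ∫_1^n 2 · x^14 · (log x)^2 dx + O(n^14 · (log n)^2). For the integral, the leading term of ∫_1^n x^14 (log x)^2 dx is n^15/15 · (log n)^2 (by repeated integration by parts; each step lowers the log-exponent and produces a relatively O(1/log n) correction). Hence S_n ~ 2 · n^15 · (log n)^2 / 15.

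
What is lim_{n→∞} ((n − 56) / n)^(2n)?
lim = e^(−112)

Rewrite as (1 − 56/n)^(2n). By the standard limit (1 + x/n)^n → e^x, we have (1 − 56/n)^n → e^(−56), and raising to the 2nd power gives e^(−112).
More precisely, ln[(1 − 56/n)^(2n)] = 2n · ln(1 − 56/n) = 2n · (-56/n + O(1/n^2)) = -112 + O(1/n) → -112.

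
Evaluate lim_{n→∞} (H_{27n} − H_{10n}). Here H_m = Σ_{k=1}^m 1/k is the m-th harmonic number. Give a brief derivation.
lim = ln(27/10)

Euler-Maclaurin gives H_m = ln m + γ + 1/(2m) + O(1/m^2). The γ and O(1/m) terms cancel in the difference:
  H_{27n} − H_{10n} = ln(27n) − ln(10n) + O(1/n) = ln(27/10) + O(1/n).
Hence the limit is ln(27/10).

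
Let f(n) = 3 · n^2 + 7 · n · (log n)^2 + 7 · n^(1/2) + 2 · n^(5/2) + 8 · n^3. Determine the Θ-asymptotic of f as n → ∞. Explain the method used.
f(n) ∈ Θ(n^3)

Compare the terms by growth order. For large n, n^a · (log n)^b dominates n^a' · (log n)^b' iff a > a', or (a = a' and b > b'). Ranking the 5 terms shows the dominant one is 8 · n^3. Hence f(n) ∈ Θ(n^3).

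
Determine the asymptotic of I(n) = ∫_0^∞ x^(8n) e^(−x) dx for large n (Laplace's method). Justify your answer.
I(n) ~ sqrt(2π·8n) · (8n/e)^(8n)

Write the integrand as exp(8n ln x − x) and set f(x) = 8n ln x − x. Then f'(x) = 8n/x − 1 = 0 at x* = 8n, and f''(x*) = −8n/x*^2 = −1/(8n). Laplace's method (interior maximum) gives
  I(n) ~ e^(f(x*)) · sqrt(2π / |f''(x*)|)
        = exp(8n ln(8n) − 8n) · sqrt(2π · 8n)
        = (8n)^(8n) e^(−8n) · sqrt(2π·8n)
        = sqrt(2π·8n) · (8n/e)^(8n).
This matches Γ(8n+1) with Stirling applied to Γ.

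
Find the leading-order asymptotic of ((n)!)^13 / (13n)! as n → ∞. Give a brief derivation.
((n)!)^13/(13n)! ~ ((2π·n)^(12/2) / sqrt(13)) · 13^(−13·n)  →  0

Write N = n. Stirling: N! ~ sqrt(2π N)(N/e)^N and (13N)! ~ sqrt(2π·13N)·(13N/e)^(13N).
  (N!)^13/(13N)! ~ (2π N)^(13/2) (N/e)^(13N) / [sqrt(2π·13N) (13N/e)^(13N)]
     = (2π N)^(13/2) / sqrt(2π·13N) · (N/(13N))^(13N)
     = (2π N)^((13−1)/2) / sqrt(13) · 13^(−13N).
Since 13^13 > 1, the factor 13^(−13N) decays exponentially, so the ratio → 0. Substituting N = n gives the stated form.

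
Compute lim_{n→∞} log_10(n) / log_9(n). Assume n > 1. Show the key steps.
lim = ln(9) / ln(10) = log_10(9)

Change of base: log_10(n) = ln n / ln 10 and log_9(n) = ln n / ln 9. The ratio is (ln n / ln 10) · (ln 9 / ln n) = ln 9 / ln 10, a constant independent of n. So the limit is ln 9 / ln 10 = log_10(9).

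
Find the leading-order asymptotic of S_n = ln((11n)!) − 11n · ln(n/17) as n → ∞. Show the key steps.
S_n ~ 11n · (ln 187 − 1) + O(ln n)

Stirling: ln((11n)!) = 11n ln(11n) − 11n + O(ln n).
  S_n = 11n ln(11n) − 11n − 11n ln(n/17) + O(ln n)
      = 11n ln(11n) − 11n ln n + 11n ln 17 − 11n + O(ln n)
      = 11n ln 11 + 11n ln 17 − 11n + O(ln n)
      = 11n (ln 187 − 1) + O(ln n).
Numerically ln(187) − 1 ≈ 4.2311.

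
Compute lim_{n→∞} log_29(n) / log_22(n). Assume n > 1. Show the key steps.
lim = ln(22) / ln(29) = log_29(22)

Change of base: log_29(n) = ln n / ln 29 and log_22(n) = ln n / ln 22. The ratio is (ln n / ln 29) · (ln 22 / ln n) = ln 22 / ln 29, a constant independent of n. So the limit is ln 22 / ln 29 = log_29(22).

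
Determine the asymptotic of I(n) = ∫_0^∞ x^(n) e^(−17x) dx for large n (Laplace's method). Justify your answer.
I(n) ~ (sqrt(2π·n) / 17) · (n/(17e))^(n)

Write the integrand as exp(n ln x − 17x) and set f(x) = n ln x − 17x. Then f'(x) = n/x − 17 = 0 at x* = n/17, and f''(x*) = −n/x*^2 = −17^2/(n). Laplace's method (interior maximum) gives
  I(n) ~ e^(f(x*)) · sqrt(2π / |f''(x*)|)
        = exp(n ln(n/17) − n) · sqrt(2π · n / 17^2)
        = (n/17)^(n) e^(−n) · sqrt(2π·n) / 17
        = (sqrt(2π·n) / 17) · (n/(17e))^(n).
This matches Γ(n+1)/17^(n+1) with Stirling applied to Γ.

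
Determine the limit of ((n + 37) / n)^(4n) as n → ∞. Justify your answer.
lim = e^148

Rewrite as (1 + 37/n)^(4n). By the standard limit (1 + x/n)^n → e^x, we have (1 + 37/n)^n → e^37, and raising to the 4th power gives e^148.
More precisely, ln[(1 + 37/n)^(4n)] = 4n · ln(1 + 37/n) = 4n · (37/n + O(1/n^2)) = 148 + O(1/n) → 148.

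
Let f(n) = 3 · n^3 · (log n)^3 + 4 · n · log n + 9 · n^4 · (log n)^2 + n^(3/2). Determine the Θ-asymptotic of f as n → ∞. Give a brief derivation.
f(n) ∈ Θ(n^4 · (log n)^2)

Compare the terms by growth order. For large n, n^a · (log n)^b dominates n^a' · (log n)^b' iff a > a', or (a = a' and b > b'). Ranking the 4 terms shows the dominant one is 9 · n^4 · (log n)^2. Hence f(n) ∈ Θ(n^4 · (log n)^2).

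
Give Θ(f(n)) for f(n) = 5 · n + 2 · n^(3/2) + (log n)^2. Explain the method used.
f(n) ∈ Θ(n^(3/2))

Compare the terms by growth order. For large n, n^a · (log n)^b dominates n^a' · (log n)^b' iff a > a', or (a = a' and b > b'). Ranking the 3 terms shows the dominant one is 2 · n^(3/2). Hence f(n) ∈ Θ(n^(3/2)).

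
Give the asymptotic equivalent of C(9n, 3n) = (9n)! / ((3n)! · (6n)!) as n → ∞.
C(9n, 3n) ~ (27/4)^(3n) · sqrt(3/(4π·3n))

Write N = 3n. Apply Stirling to each factorial:
  (3N)! ~ sqrt(2π·3N) · (3N/e)^(3N),
  N! ~ sqrt(2π N) · (N/e)^N,
  (2N)! ~ sqrt(2π·2N) · (2N/e)^(2N).
The exponential factors combine to (3N)^(3N) / (N^N · (2N)^(2N)) = 3^(3N)/2^(2N) = (3^3/2^2)^N = (27/4)^N.
The square-root prefactors combine to sqrt(2π·3N) / (sqrt(2π N)·sqrt(2π·2N)) = sqrt(3 / (2π·2·N)) = sqrt(3/(4π·3n)).
Substituting N = 3n: C(9n, 3n) ~ (27/4)^(3n) · sqrt(3/(4π·3n)).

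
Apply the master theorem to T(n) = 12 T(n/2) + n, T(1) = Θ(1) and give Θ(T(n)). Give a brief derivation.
T(n) = Θ(n^(log_2 12))

Master theorem: compare f(n) = n to n^(log_2 12) where log_2 12 ≈ 3.585. Since 1 < log_2 12, we have f(n) = O(n^(log_2 12 − ε)) for some ε > 0 — Case 1. Hence T(n) = Θ(n^(log_2 12)).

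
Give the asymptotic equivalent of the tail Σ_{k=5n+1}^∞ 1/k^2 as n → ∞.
Σ_{k>5n} 1/k^2 ~ 1/(1 · (5n))

Compare to the integral: ∫_{5n}^∞ x^(−2) dx = [−x^(−1)/1]_{5n}^∞ = 1/((2−1)·(5n)). Euler-Maclaurin then gives
  Σ_{k>5n} 1/k^2 = ∫_{5n}^∞ dx/x^2 − 1/(2·(5n)^2) + O(1/(5n)^3).
(Equivalently this is ζ(2) − Σ_{k≤5n} 1/k^2.)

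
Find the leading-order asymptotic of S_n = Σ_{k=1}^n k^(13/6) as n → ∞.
S_n ~ (6/19) · n^(19/6)

Integral comparison: Σ_{k=1}^n k^(13/6) = ∫_0^n x^(13/6) dx + O(n^(13/6)). The integral is n^(1 + 13/6) / (1 + 13/6) = n^((13+6)/6) / ((13+6)/6) = (6/19) · n^(19/6).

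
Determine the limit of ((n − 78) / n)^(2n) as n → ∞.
lim = e^(−156)

Rewrite as (1 − 78/n)^(2n). By the standard limit (1 + x/n)^n → e^x, we have (1 − 78/n)^n → e^(−78), and raising to the 2nd power gives e^(−156).
More precisely, ln[(1 − 78/n)^(2n)] = 2n · ln(1 − 78/n) = 2n · (-78/n + O(1/n^2)) = -156 + O(1/n) → -156.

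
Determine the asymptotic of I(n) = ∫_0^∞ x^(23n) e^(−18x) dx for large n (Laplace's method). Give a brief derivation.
I(n) ~ (sqrt(2π·23n) / 18) · (23n/(18e))^(23n)

Write the integrand as exp(23n ln x − 18x) and set f(x) = 23n ln x − 18x. Then f'(x) = 23n/x − 18 = 0 at x* = 23n/18, and f''(x*) = −23n/x*^2 = −18^2/(23n). Laplace's method (interior maximum) gives
  I(n) ~ e^(f(x*)) · sqrt(2π / |f''(x*)|)
        = exp(23n ln(23n/18) − 23n) · sqrt(2π · 23n / 18^2)
        = (23n/18)^(23n) e^(−23n) · sqrt(2π·23n) / 18
        = (sqrt(2π·23n) / 18) · (23n/(18e))^(23n).
This matches Γ(23n+1)/18^(23n+1) with Stirling applied to Γ.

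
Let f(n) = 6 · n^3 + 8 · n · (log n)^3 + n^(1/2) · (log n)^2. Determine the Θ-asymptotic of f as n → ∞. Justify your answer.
f(n) ∈ Θ(n^3)

Compare the terms by growth order. For large n, n^a · (log n)^b dominates n^a' · (log n)^b' iff a > a', or (a = a' and b > b'). Ranking the 3 terms shows the dominant one is 6 · n^3. Hence f(n) ∈ Θ(n^3).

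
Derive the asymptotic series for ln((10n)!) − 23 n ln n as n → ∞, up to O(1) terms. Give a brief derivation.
ln((10n)!) − 23 n ln n = −13 n ln n + 10(ln 10 − 1) n + (1/2) ln(2π·10n) + O(1/n)

Stirling: ln((10n)!) = 10n ln(10n) − 10n + (1/2) ln(2π·10n) + O(1/n).
Expand 10n ln(10n) = 10n (ln n + ln 10) = 10n ln n + 10n ln 10.
Subtract 23n ln n: leading term is (10 − 23) n ln n = −13 n ln n. The next term is 10n ln 10 − 10n = 10(ln 10 − 1) n. Then the (1/2) ln(2π·10n) correction.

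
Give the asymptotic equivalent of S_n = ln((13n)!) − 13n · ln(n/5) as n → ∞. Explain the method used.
S_n ~ 13n · (ln 65 − 1) + O(ln n)

Stirling: ln((13n)!) = 13n ln(13n) − 13n + O(ln n).
  S_n = 13n ln(13n) − 13n − 13n ln(n/5) + O(ln n)
      = 13n ln(13n) − 13n ln n + 13n ln 5 − 13n + O(ln n)
      = 13n ln 13 + 13n ln 5 − 13n + O(ln n)
      = 13n (ln 65 − 1) + O(ln n).
Numerically ln(65) − 1 ≈ 3.1744.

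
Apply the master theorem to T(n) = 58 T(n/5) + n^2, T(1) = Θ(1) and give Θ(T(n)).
T(n) = Θ(n^(log_5 58))

Master theorem: compare f(n) = n^2 to n^(log_5 58) where log_5 58 ≈ 2.523. Since 2 < log_5 58, we have f(n) = O(n^(log_5 58 − ε)) for some ε > 0 — Case 1. Hence T(n) = Θ(n^(log_5 58)).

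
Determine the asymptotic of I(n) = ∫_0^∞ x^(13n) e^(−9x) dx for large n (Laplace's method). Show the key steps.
I(n) ~ (sqrt(2π·13n) / 9) · (13n/(9e))^(13n)

Write the integrand as exp(13n ln x − 9x) and set f(x) = 13n ln x − 9x. Then f'(x) = 13n/x − 9 = 0 at x* = 13n/9, and f''(x*) = −13n/x*^2 = −9^2/(13n). Laplace's method (interior maximum) gives
  I(n) ~ e^(f(x*)) · sqrt(2π / |f''(x*)|)
        = exp(13n ln(13n/9) − 13n) · sqrt(2π · 13n / 9^2)
        = (13n/9)^(13n) e^(−13n) · sqrt(2π·13n) / 9
        = (sqrt(2π·13n) / 9) · (13n/(9e))^(13n).
This matches Γ(13n+1)/9^(13n+1) with Stirling applied to Γ.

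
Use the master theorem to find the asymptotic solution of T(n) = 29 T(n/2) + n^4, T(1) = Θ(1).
T(n) = Θ(n^(log_2 29))

Master theorem: compare f(n) = n^4 to n^(log_2 29) where log_2 29 ≈ 4.858. Since 4 < log_2 29, we have f(n) = O(n^(log_2 29 − ε)) for some ε > 0 — Case 1. Hence T(n) = Θ(n^(log_2 29)).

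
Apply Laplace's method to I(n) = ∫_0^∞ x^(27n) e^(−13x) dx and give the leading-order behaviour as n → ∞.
I(n) ~ (sqrt(2π·27n) / 13) · (27n/(13e))^(27n)

Write the integrand as exp(27n ln x − 13x) and set f(x) = 27n ln x − 13x. Then f'(x) = 27n/x − 13 = 0 at x* = 27n/13, and f''(x*) = −27n/x*^2 = −13^2/(27n). Laplace's method (interior maximum) gives
  I(n) ~ e^(f(x*)) · sqrt(2π / |f''(x*)|)
        = exp(27n ln(27n/13) − 27n) · sqrt(2π · 27n / 13^2)
        = (27n/13)^(27n) e^(−27n) · sqrt(2π·27n) / 13
        = (sqrt(2π·27n) / 13) · (27n/(13e))^(27n).
This matches Γ(27n+1)/13^(27n+1) with Stirling applied to Γ.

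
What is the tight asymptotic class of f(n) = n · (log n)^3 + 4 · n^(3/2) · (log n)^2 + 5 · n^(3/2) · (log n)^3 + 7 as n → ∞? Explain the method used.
f(n) ∈ Θ(n^(3/2) · (log n)^3)

Compare the terms by growth order. For large n, n^a · (log n)^b dominates n^a' · (log n)^b' iff a > a', or (a = a' and b > b'). Ranking the 4 terms shows the dominant one is 5 · n^(3/2) · (log n)^3. Hence f(n) ∈ Θ(n^(3/2) · (log n)^3).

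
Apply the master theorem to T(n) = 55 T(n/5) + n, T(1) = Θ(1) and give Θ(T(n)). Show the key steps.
T(n) = Θ(n^(log_5 55))

Master theorem: compare f(n) = n to n^(log_5 55) where log_5 55 ≈ 2.490. Since 1 < log_5 55, we have f(n) = O(n^(log_5 55 − ε)) for some ε > 0 — Case 1. Hence T(n) = Θ(n^(log_5 55)).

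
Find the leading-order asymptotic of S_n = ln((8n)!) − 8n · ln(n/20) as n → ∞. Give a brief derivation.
S_n ~ 8n · (ln 160 − 1) + O(ln n)

Stirling: ln((8n)!) = 8n ln(8n) − 8n + O(ln n).
  S_n = 8n ln(8n) − 8n − 8n ln(n/20) + O(ln n)
      = 8n ln(8n) − 8n ln n + 8n ln 20 − 8n + O(ln n)
      = 8n ln 8 + 8n ln 20 − 8n + O(ln n)
      = 8n (ln 160 − 1) + O(ln n).
Numerically ln(160) − 1 ≈ 4.0752.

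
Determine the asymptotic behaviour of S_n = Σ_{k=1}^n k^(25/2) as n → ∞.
S_n ~ (2/27) · n^(27/2)

Integral comparison: Σ_{k=1}^n k^(25/2) = ∫_0^n x^(25/2) dx + O(n^(25/2)). The integral is n^(1 + 25/2) / (1 + 25/2) = n^((25+2)/2) / ((25+2)/2) = (2/27) · n^(27/2).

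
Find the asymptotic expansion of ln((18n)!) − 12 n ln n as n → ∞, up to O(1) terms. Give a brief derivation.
ln((18n)!) − 12 n ln n = 6 n ln n + 18(ln 18 − 1) n + (1/2) ln(2π·18n) + O(1/n)

Stirling: ln((18n)!) = 18n ln(18n) − 18n + (1/2) ln(2π·18n) + O(1/n).
Expand 18n ln(18n) = 18n (ln n + ln 18) = 18n ln n + 18n ln 18.
Subtract 12n ln n: leading term is (18 − 12) n ln n = 6 n ln n. The next term is 18n ln 18 − 18n = 18(ln 18 − 1) n. Then the (1/2) ln(2π·18n) correction.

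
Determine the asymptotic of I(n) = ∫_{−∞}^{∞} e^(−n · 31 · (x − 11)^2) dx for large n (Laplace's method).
I(n) = sqrt(π/(31n))

Here φ(x) = 31 · (x − 11)^2 has its unique minimum at x* = 11 with φ(x*) = 0 and φ''(x*) = 62. Laplace's method gives
  I(n) ~ e^(−n φ(x*)) · sqrt(2π / (n · φ''(x*))) = sqrt(2π / (62n)) = sqrt(π/(31n)).
This is exact: substituting u = (x − 11)·sqrt(31n) gives I(n) = (1/sqrt(31n)) ∫_{−∞}^{∞} e^(−u^2) du = sqrt(π/(31n)).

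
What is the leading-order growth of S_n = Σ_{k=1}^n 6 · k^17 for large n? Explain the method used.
S_n ~ n^18 / 3

By integral comparison (Euler-Maclaurin), Σ_{k=1}^n 6 · k^17 = 6 · ∫_0^n x^17 dx + O(n^17) = 6 · n^18/18 = n^18 / 3 + O(n^17). (Equivalently, Faulhaber's formula gives the same leading term.)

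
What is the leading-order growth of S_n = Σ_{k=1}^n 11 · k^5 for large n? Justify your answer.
S_n ~ 11 · n^6 / 6

By integral comparison (Euler-Maclaurin), Σ_{k=1}^n 11 · k^5 = 11 · ∫_0^n x^5 dx + O(n^5) = 11 · n^6/6 + O(n^5). (Equivalently, Faulhaber's formula gives the same leading term.)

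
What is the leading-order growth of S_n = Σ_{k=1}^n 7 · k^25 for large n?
S_n ~ 7 · n^26 / 26

By integral comparison (Euler-Maclaurin), Σ_{k=1}^n 7 · k^25 = 7 · ∫_0^n x^25 dx + O(n^25) = 7 · n^26/26 + O(n^25). (Equivalently, Faulhaber's formula gives the same leading term.)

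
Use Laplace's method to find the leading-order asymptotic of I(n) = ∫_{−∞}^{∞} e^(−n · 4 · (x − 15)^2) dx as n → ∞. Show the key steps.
I(n) = sqrt(π/(4n))

Here φ(x) = 4 · (x − 15)^2 has its unique minimum at x* = 15 with φ(x*) = 0 and φ''(x*) = 8. Laplace's method gives
  I(n) ~ e^(−n φ(x*)) · sqrt(2π / (n · φ''(x*))) = sqrt(2π / (8n)) = sqrt(π/(4n)).
This is exact: substituting u = (x − 15)·sqrt(4n) gives I(n) = (1/sqrt(4n)) ∫_{−∞}^{∞} e^(−u^2) du = sqrt(π/(4n)).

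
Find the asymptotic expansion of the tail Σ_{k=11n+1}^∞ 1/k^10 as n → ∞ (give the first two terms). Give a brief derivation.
Σ_{k>11n} 1/k^10 = 1/(9 · (11n)^9) − 1/(2 · (11n)^10) + O(1/(11n)^11)

Compare to the integral: ∫_{11n}^∞ x^(−10) dx = [−x^(−9)/9]_{11n}^∞ = 1/((10−1)·(11n)^9). The Euler-Maclaurin correction adds −f(11n)/2 = −1/(2·(11n)^10). Euler-Maclaurin then gives
  Σ_{k>11n} 1/k^10 = ∫_{11n}^∞ dx/x^10 − 1/(2·(11n)^10) + O(1/(11n)^11).
(Equivalently this is ζ(10) − Σ_{k≤11n} 1/k^10.)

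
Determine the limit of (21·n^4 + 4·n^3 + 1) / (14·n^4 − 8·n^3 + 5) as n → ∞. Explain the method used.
lim = 21/14 = 3/2

For large n the leading n^4 terms dominate both numerator and denominator. Dividing top and bottom by n^4, every other term tends to 0, leaving 21/14 = 3/2.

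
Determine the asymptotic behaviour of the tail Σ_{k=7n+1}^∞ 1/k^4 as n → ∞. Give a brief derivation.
Σ_{k>7n} 1/k^4 ~ 1/(3 · (7n)^3)

Compare to the integral: ∫_{7n}^∞ x^(−4) dx = [−x^(−3)/3]_{7n}^∞ = 1/((4−1)·(7n)^3). Euler-Maclaurin then gives
  Σ_{k>7n} 1/k^4 = ∫_{7n}^∞ dx/x^4 − 1/(2·(7n)^4) + O(1/(7n)^5).
(Equivalently this is ζ(4) − Σ_{k≤7n} 1/k^4.)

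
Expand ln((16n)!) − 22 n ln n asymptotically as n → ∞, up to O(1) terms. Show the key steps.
ln((16n)!) − 22 n ln n = −6 n ln n + 16(ln 16 − 1) n + (1/2) ln(2π·16n) + O(1/n)

Stirling: ln((16n)!) = 16n ln(16n) − 16n + (1/2) ln(2π·16n) + O(1/n).
Expand 16n ln(16n) = 16n (ln n + ln 16) = 16n ln n + 16n ln 16.
Subtract 22n ln n: leading term is (16 − 22) n ln n = −6 n ln n. The next term is 16n ln 16 − 16n = 16(ln 16 − 1) n. Then the (1/2) ln(2π·16n) correction.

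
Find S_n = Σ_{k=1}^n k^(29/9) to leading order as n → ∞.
S_n ~ (9/38) · n^(38/9)

Integral comparison: Σ_{k=1}^n k^(29/9) = ∫_0^n x^(29/9) dx + O(n^(29/9)). The integral is n^(1 + 29/9) / (1 + 29/9) = n^((29+9)/9) / ((29+9)/9) = (9/38) · n^(38/9).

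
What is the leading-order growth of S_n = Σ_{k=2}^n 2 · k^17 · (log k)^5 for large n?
S_n ~ n^18 · (log n)^5 / 9

By integral comparison, S_n = ∫_1^n 2 · x^17 · (log x)^5 dx + O(n^17 · (log n)^5). For the integral, the leading term of ∫_1^n x^17 (log x)^5 dx is n^18/18 · (log n)^5 (by repeated integration by parts; each step lowers the log-exponent and produces a relatively O(1/log n) correction). Hence S_n ~ n^18 · (log n)^5 / 9.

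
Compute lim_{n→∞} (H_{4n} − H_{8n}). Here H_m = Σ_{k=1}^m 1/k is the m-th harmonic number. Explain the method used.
lim = ln(4/8) = −ln 2

Euler-Maclaurin gives H_m = ln m + γ + 1/(2m) + O(1/m^2). The γ and O(1/m) terms cancel in the difference:
  H_{4n} − H_{8n} = ln(4n) − ln(8n) + O(1/n) = ln(4/8) + O(1/n).
Hence the limit is ln(4/8) = −ln 2.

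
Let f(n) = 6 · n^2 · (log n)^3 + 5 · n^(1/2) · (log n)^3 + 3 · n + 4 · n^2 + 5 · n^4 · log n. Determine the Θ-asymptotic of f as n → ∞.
f(n) ∈ Θ(n^4 · log n)

Compare the terms by growth order. For large n, n^a · (log n)^b dominates n^a' · (log n)^b' iff a > a', or (a = a' and b > b'). Ranking the 5 terms shows the dominant one is 5 · n^4 · log n. Hence f(n) ∈ Θ(n^4 · log n).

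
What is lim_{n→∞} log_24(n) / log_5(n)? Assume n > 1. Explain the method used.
lim = ln(5) / ln(24) = log_24(5)

Change of base: log_24(n) = ln n / ln 24 and log_5(n) = ln n / ln 5. The ratio is (ln n / ln 24) · (ln 5 / ln n) = ln 5 / ln 24, a constant independent of n. So the limit is ln 5 / ln 24 = log_24(5).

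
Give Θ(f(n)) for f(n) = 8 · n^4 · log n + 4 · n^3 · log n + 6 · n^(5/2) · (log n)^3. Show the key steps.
f(n) ∈ Θ(n^4 · log n)

Compare the terms by growth order. For large n, n^a · (log n)^b dominates n^a' · (log n)^b' iff a > a', or (a = a' and b > b'). Ranking the 3 terms shows the dominant one is 8 · n^4 · log n. Hence f(n) ∈ Θ(n^4 · log n).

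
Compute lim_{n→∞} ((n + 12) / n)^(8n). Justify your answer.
lim = e^96

Rewrite as (1 + 12/n)^(8n). By the standard limit (1 + x/n)^n → e^x, we have (1 + 12/n)^n → e^12, and raising to the 8th power gives e^96.
More precisely, ln[(1 + 12/n)^(8n)] = 8n · ln(1 + 12/n) = 8n · (12/n + O(1/n^2)) = 96 + O(1/n) → 96.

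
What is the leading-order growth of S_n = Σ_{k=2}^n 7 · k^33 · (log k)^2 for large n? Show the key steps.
S_n ~ 7 · n^34 · (log n)^2 / 34

By integral comparison, S_n = ∫_1^n 7 · x^33 · (log x)^2 dx + O(n^33 · (log n)^2). For the integral, the leading term of ∫_1^n x^33 (log x)^2 dx is n^34/34 · (log n)^2 (by repeated integration by parts; each step lowers the log-exponent and produces a relatively O(1/log n) correction). Hence S_n ~ 7 · n^34 · (log n)^2 / 34.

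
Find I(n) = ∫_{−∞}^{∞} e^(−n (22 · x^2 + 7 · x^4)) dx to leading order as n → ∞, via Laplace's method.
I(n) ~ sqrt(π/(22n))

φ(x) = 22 · x^2 + 7 · x^4 has its unique global minimum at x* = 0 (since φ'(x) = 44x + 28x^3 = 0 only at x = 0 for real x with both coefficients positive, and φ → ∞ as |x| → ∞). At x* = 0, φ(0) = 0 and φ''(0) = 44. Laplace's method then gives
  I(n) ~ sqrt(2π / (n · φ''(0))) · e^(−n φ(0)) = sqrt(2π / (44n)) = sqrt(π/(22n)).
The 7 · x^4 term contributes only at subleading order (an O(1/n) relative correction).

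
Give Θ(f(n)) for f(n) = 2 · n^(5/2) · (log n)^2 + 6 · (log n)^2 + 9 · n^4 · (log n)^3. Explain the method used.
f(n) ∈ Θ(n^4 · (log n)^3)

Compare the terms by growth order. For large n, n^a · (log n)^b dominates n^a' · (log n)^b' iff a > a', or (a = a' and b > b'). Ranking the 3 terms shows the dominant one is 9 · n^4 · (log n)^3. Hence f(n) ∈ Θ(n^4 · (log n)^3).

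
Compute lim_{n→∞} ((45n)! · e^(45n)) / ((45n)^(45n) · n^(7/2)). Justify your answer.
lim = 0

Stirling: (45n)! ~ sqrt(2π·45n) · (45n/e)^(45n). Hence
  (45n)! · e^(45n) / (45n)^(45n) ~ sqrt(2π·45n).
Dividing by n^(7/2): sqrt(2π·45n) / n^(7/2) = sqrt(2π·45) · n^((1−7)/2), so the expression behaves like sqrt(2π·45) · n^((1−7)/2) → 0.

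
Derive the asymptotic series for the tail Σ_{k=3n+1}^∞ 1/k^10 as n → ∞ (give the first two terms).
Σ_{k>3n} 1/k^10 = 1/(9 · (3n)^9) − 1/(2 · (3n)^10) + O(1/(3n)^11)

Compare to the integral: ∫_{3n}^∞ x^(−10) dx = [−x^(−9)/9]_{3n}^∞ = 1/((10−1)·(3n)^9). The Euler-Maclaurin correction adds −f(3n)/2 = −1/(2·(3n)^10). Euler-Maclaurin then gives
  Σ_{k>3n} 1/k^10 = ∫_{3n}^∞ dx/x^10 − 1/(2·(3n)^10) + O(1/(3n)^11).
(Equivalently this is ζ(10) − Σ_{k≤3n} 1/k^10.)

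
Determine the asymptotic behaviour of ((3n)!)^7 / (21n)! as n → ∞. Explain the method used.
((3n)!)^7/(21n)! ~ ((2π·3n)^(6/2) / sqrt(7)) · 7^(−7·3n)  →  0

Write N = 3n. Stirling: N! ~ sqrt(2π N)(N/e)^N and (7N)! ~ sqrt(2π·7N)·(7N/e)^(7N).
  (N!)^7/(7N)! ~ (2π N)^(7/2) (N/e)^(7N) / [sqrt(2π·7N) (7N/e)^(7N)]
     = (2π N)^(7/2) / sqrt(2π·7N) · (N/(7N))^(7N)
     = (2π N)^((7−1)/2) / sqrt(7) · 7^(−7N).
Since 7^7 > 1, the factor 7^(−7N) decays exponentially, so the ratio → 0. Substituting N = 3n gives the stated form.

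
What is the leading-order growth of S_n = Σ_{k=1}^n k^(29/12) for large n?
S_n ~ (12/41) · n^(41/12)

Integral comparison: Σ_{k=1}^n k^(29/12) = ∫_0^n x^(29/12) dx + O(n^(29/12)). The integral is n^(1 + 29/12) / (1 + 29/12) = n^((29+12)/12) / ((29+12)/12) = (12/41) · n^(41/12).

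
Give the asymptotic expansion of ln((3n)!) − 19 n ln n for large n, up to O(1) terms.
ln((3n)!) − 19 n ln n = −16 n ln n + 3(ln 3 − 1) n + (1/2) ln(2π·3n) + O(1/n)

Stirling: ln((3n)!) = 3n ln(3n) − 3n + (1/2) ln(2π·3n) + O(1/n).
Expand 3n ln(3n) = 3n (ln n + ln 3) = 3n ln n + 3n ln 3.
Subtract 19n ln n: leading term is (3 − 19) n ln n = −16 n ln n. The next term is 3n ln 3 − 3n = 3(ln 3 − 1) n. Then the (1/2) ln(2π·3n) correction.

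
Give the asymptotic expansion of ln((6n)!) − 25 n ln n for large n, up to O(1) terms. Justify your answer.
ln((6n)!) − 25 n ln n = −19 n ln n + 6(ln 6 − 1) n + (1/2) ln(2π·6n) + O(1/n)

Stirling: ln((6n)!) = 6n ln(6n) − 6n + (1/2) ln(2π·6n) + O(1/n).
Expand 6n ln(6n) = 6n (ln n + ln 6) = 6n ln n + 6n ln 6.
Subtract 25n ln n: leading term is (6 − 25) n ln n = −19 n ln n. The next term is 6n ln 6 − 6n = 6(ln 6 − 1) n. Then the (1/2) ln(2π·6n) correction.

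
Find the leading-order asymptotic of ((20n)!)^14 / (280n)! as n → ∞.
((20n)!)^14/(280n)! ~ ((2π·20n)^(13/2) / sqrt(14)) · 14^(−14·20n)  →  0

Write N = 20n. Stirling: N! ~ sqrt(2π N)(N/e)^N and (14N)! ~ sqrt(2π·14N)·(14N/e)^(14N).
  (N!)^14/(14N)! ~ (2π N)^(14/2) (N/e)^(14N) / [sqrt(2π·14N) (14N/e)^(14N)]
     = (2π N)^(14/2) / sqrt(2π·14N) · (N/(14N))^(14N)
     = (2π N)^((14−1)/2) / sqrt(14) · 14^(−14N).
Since 14^14 > 1, the factor 14^(−14N) decays exponentially, so the ratio → 0. Substituting N = 20n gives the stated form.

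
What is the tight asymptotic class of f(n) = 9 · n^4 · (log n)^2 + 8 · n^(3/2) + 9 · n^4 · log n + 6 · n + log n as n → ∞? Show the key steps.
f(n) ∈ Θ(n^4 · (log n)^2)

Compare the terms by growth order. For large n, n^a · (log n)^b dominates n^a' · (log n)^b' iff a > a', or (a = a' and b > b'). Ranking the 5 terms shows the dominant one is 9 · n^4 · (log n)^2. Hence f(n) ∈ Θ(n^4 · (log n)^2).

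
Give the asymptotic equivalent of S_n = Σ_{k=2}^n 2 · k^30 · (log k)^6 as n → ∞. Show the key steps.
S_n ~ 2 · n^31 · (log n)^6 / 31

By integral comparison, S_n = ∫_1^n 2 · x^30 · (log x)^6 dx + O(n^30 · (log n)^6). For the integral, the leading term of ∫_1^n x^30 (log x)^6 dx is n^31/31 · (log n)^6 (by repeated integration by parts; each step lowers the log-exponent and produces a relatively O(1/log n) correction). Hence S_n ~ 2 · n^31 · (log n)^6 / 31.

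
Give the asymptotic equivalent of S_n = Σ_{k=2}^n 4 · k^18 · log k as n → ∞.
S_n ~ 4 · n^19 log n / 19 − 4 · n^19 / 361

By integral comparison, S_n = ∫_1^n 4 · x^18 · log x dx + O(n^18 · log n). For the integral, ∫ x^18 log x dx = n^19 log n / 19 − n^19/361 (integration by parts). Hence S_n ~ 4 · n^19 log n / 19 − 4 · n^19 / 361.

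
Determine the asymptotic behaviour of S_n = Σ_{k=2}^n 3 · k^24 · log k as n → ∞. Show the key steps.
S_n ~ 3 · n^25 log n / 25 − 3 · n^25 / 625

By integral comparison, S_n = ∫_1^n 3 · x^24 · log x dx + O(n^24 · log n). For the integral, ∫ x^24 log x dx = n^25 log n / 25 − n^25/625 (integration by parts). Hence S_n ~ 3 · n^25 log n / 25 − 3 · n^25 / 625.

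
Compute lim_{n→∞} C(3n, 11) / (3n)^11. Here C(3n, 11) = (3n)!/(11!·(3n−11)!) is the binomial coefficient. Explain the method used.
lim = 1/11! = 1/39916800

With N = 3n → ∞: C(N, 11) / N^11 = [N(N−1)…(N−10)] / (11! · N^11) = (1/11!) · 1 · (1 − 1/(3n)) · … · (1 − 10/(3n)). Each factor → 1 as N → ∞, so the limit is 1/11! = 1/39916800.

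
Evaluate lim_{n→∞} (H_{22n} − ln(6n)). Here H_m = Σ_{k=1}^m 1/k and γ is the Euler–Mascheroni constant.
lim = ln(11/3) + γ

By Euler-Maclaurin, H_m = ln m + γ + O(1/m). So
  H_{22n} − ln(6n) = ln(22n) + γ − ln(6n) + O(1/n)
                       = ln(22/6) + γ + O(1/n).
Hence the limit is ln(22/6) + γ (= ln(11/3)).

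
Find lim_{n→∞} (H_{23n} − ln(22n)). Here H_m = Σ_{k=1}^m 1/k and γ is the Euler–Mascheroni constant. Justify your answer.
lim = ln(23/22) + γ

By Euler-Maclaurin, H_m = ln m + γ + O(1/m). So
  H_{23n} − ln(22n) = ln(23n) + γ − ln(22n) + O(1/n)
                       = ln(23/22) + γ + O(1/n).
Hence the limit is ln(23/22) + γ.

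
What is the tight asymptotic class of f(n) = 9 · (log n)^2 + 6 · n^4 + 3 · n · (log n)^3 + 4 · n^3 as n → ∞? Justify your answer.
f(n) ∈ Θ(n^4)

Compare the terms by growth order. For large n, n^a · (log n)^b dominates n^a' · (log n)^b' iff a > a', or (a = a' and b > b'). Ranking the 4 terms shows the dominant one is 6 · n^4. Hence f(n) ∈ Θ(n^4).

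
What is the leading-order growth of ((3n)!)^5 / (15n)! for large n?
((3n)!)^5/(15n)! ~ ((2π·3n)^(4/2) / sqrt(5)) · 5^(−5·3n)  →  0

Write N = 3n. Stirling: N! ~ sqrt(2π N)(N/e)^N and (5N)! ~ sqrt(2π·5N)·(5N/e)^(5N).
  (N!)^5/(5N)! ~ (2π N)^(5/2) (N/e)^(5N) / [sqrt(2π·5N) (5N/e)^(5N)]
     = (2π N)^(5/2) / sqrt(2π·5N) · (N/(5N))^(5N)
     = (2π N)^((5−1)/2) / sqrt(5) · 5^(−5N).
Since 5^5 > 1, the factor 5^(−5N) decays exponentially, so the ratio → 0. Substituting N = 3n gives the stated form.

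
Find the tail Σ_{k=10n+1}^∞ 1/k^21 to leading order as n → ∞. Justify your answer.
Σ_{k>10n} 1/k^21 ~ 1/(20 · (10n)^20)

Compare to the integral: ∫_{10n}^∞ x^(−21) dx = [−x^(−20)/20]_{10n}^∞ = 1/((21−1)·(10n)^20). Euler-Maclaurin then gives
  Σ_{k>10n} 1/k^21 = ∫_{10n}^∞ dx/x^21 − 1/(2·(10n)^21) + O(1/(10n)^22).
(Equivalently this is ζ(21) − Σ_{k≤10n} 1/k^21.)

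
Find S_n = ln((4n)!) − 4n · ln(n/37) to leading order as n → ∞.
S_n ~ 4n · (ln 148 − 1) + O(ln n)

Stirling: ln((4n)!) = 4n ln(4n) − 4n + O(ln n).
  S_n = 4n ln(4n) − 4n − 4n ln(n/37) + O(ln n)
      = 4n ln(4n) − 4n ln n + 4n ln 37 − 4n + O(ln n)
      = 4n ln 4 + 4n ln 37 − 4n + O(ln n)
      = 4n (ln 148 − 1) + O(ln n).
Numerically ln(148) − 1 ≈ 3.9972.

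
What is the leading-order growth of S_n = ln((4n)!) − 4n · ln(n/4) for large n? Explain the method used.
S_n ~ 4n · (ln 16 − 1) + O(ln n)

Stirling: ln((4n)!) = 4n ln(4n) − 4n + O(ln n).
  S_n = 4n ln(4n) − 4n − 4n ln(n/4) + O(ln n)
      = 4n ln(4n) − 4n ln n + 4n ln 4 − 4n + O(ln n)
      = 4n ln 4 + 4n ln 4 − 4n + O(ln n)
      = 4n (ln 16 − 1) + O(ln n).
Numerically ln(16) − 1 ≈ 1.7726.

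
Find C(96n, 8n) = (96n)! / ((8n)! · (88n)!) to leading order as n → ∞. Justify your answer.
C(96n, 8n) ~ (8916100448256/285311670611)^(8n) · sqrt(6/(11π·8n))

Write N = 8n. Apply Stirling to each factorial:
  (12N)! ~ sqrt(2π·12N) · (12N/e)^(12N),
  N! ~ sqrt(2π N) · (N/e)^N,
  (11N)! ~ sqrt(2π·11N) · (11N/e)^(11N).
The exponential factors combine to (12N)^(12N) / (N^N · (11N)^(11N)) = 12^(12N)/11^(11N) = (12^12/11^11)^N = (8916100448256/285311670611)^N.
The square-root prefactors combine to sqrt(2π·12N) / (sqrt(2π N)·sqrt(2π·11N)) = sqrt(12 / (2π·11·N)) = sqrt(6/(11π·8n)).
Substituting N = 8n: C(96n, 8n) ~ (8916100448256/285311670611)^(8n) · sqrt(6/(11π·8n)).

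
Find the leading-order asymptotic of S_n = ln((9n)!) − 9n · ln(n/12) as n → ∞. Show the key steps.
S_n ~ 9n · (ln 108 − 1) + O(ln n)

Stirling: ln((9n)!) = 9n ln(9n) − 9n + O(ln n).
  S_n = 9n ln(9n) − 9n − 9n ln(n/12) + O(ln n)
      = 9n ln(9n) − 9n ln n + 9n ln 12 − 9n + O(ln n)
      = 9n ln 9 + 9n ln 12 − 9n + O(ln n)
      = 9n (ln 108 − 1) + O(ln n).
Numerically ln(108) − 1 ≈ 3.6821.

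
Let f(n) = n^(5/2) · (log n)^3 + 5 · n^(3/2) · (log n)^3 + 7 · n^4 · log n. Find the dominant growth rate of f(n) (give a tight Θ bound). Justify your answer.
f(n) ∈ Θ(n^4 · log n)

Compare the terms by growth order. For large n, n^a · (log n)^b dominates n^a' · (log n)^b' iff a > a', or (a = a' and b > b'). Ranking the 3 terms shows the dominant one is 7 · n^4 · log n. Hence f(n) ∈ Θ(n^4 · log n).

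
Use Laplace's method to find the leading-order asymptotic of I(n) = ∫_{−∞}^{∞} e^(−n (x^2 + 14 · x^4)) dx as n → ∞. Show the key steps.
I(n) ~ sqrt(π/n)

φ(x) = x^2 + 14 · x^4 has its unique global minimum at x* = 0 (since φ'(x) = 2x + 56x^3 = 0 only at x = 0 for real x with both coefficients positive, and φ → ∞ as |x| → ∞). At x* = 0, φ(0) = 0 and φ''(0) = 2. Laplace's method then gives
  I(n) ~ sqrt(2π / (n · φ''(0))) · e^(−n φ(0)) = sqrt(2π / (2n)) = sqrt(π/n).
The 14 · x^4 term contributes only at subleading order (an O(1/n) relative correction).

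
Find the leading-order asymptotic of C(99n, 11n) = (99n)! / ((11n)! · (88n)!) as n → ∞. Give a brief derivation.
C(99n, 11n) ~ (387420489/16777216)^(11n) · sqrt(9/(16π·11n))

Write N = 11n. Apply Stirling to each factorial:
  (9N)! ~ sqrt(2π·9N) · (9N/e)^(9N),
  N! ~ sqrt(2π N) · (N/e)^N,
  (8N)! ~ sqrt(2π·8N) · (8N/e)^(8N).
The exponential factors combine to (9N)^(9N) / (N^N · (8N)^(8N)) = 9^(9N)/8^(8N) = (9^9/8^8)^N = (387420489/16777216)^N.
The square-root prefactors combine to sqrt(2π·9N) / (sqrt(2π N)·sqrt(2π·8N)) = sqrt(9 / (2π·8·N)) = sqrt(9/(16π·11n)).
Substituting N = 11n: C(99n, 11n) ~ (387420489/16777216)^(11n) · sqrt(9/(16π·11n)).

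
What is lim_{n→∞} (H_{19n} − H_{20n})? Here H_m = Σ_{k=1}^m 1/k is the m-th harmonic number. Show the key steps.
lim = ln(19/20)

Euler-Maclaurin gives H_m = ln m + γ + 1/(2m) + O(1/m^2). The γ and O(1/m) terms cancel in the difference:
  H_{19n} − H_{20n} = ln(19n) − ln(20n) + O(1/n) = ln(19/20) + O(1/n).
Hence the limit is ln(19/20).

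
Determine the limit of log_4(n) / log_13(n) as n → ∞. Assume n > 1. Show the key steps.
lim = ln(13) / ln(4) = log_4(13)

Change of base: log_4(n) = ln n / ln 4 and log_13(n) = ln n / ln 13. The ratio is (ln n / ln 4) · (ln 13 / ln n) = ln 13 / ln 4, a constant independent of n. So the limit is ln 13 / ln 4 = log_4(13).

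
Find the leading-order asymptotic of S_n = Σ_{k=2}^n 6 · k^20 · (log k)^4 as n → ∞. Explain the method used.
S_n ~ 2 · n^21 · (log n)^4 / 7

By integral comparison, S_n = ∫_1^n 6 · x^20 · (log x)^4 dx + O(n^20 · (log n)^4). For the integral, the leading term of ∫_1^n x^20 (log x)^4 dx is n^21/21 · (log n)^4 (by repeated integration by parts; each step lowers the log-exponent and produces a relatively O(1/log n) correction). Hence S_n ~ 2 · n^21 · (log n)^4 / 7.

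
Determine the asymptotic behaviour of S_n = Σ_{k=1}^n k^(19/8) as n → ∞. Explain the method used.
S_n ~ (8/27) · n^(27/8)

Integral comparison: Σ_{k=1}^n k^(19/8) = ∫_0^n x^(19/8) dx + O(n^(19/8)). The integral is n^(1 + 19/8) / (1 + 19/8) = n^((19+8)/8) / ((19+8)/8) = (8/27) · n^(27/8).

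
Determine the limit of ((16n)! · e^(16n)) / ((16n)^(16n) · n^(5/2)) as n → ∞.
lim = 0

Stirling: (16n)! ~ sqrt(2π·16n) · (16n/e)^(16n). Hence
  (16n)! · e^(16n) / (16n)^(16n) ~ sqrt(2π·16n).
Dividing by n^(5/2): sqrt(2π·16n) / n^(5/2) = sqrt(2π·16) · n^((1−5)/2), so the expression behaves like sqrt(2π·16) · n^((1−5)/2) → 0.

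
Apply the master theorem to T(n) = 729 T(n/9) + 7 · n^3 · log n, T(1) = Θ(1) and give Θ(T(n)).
T(n) = Θ(n^3 · (log n)^2)

Here log_9 729 = 3 and f(n) = 7 · n^3 · log n = Θ(n^(log_9 729) · (log n)^1). This is the extended Case 2 of the master theorem (f matches the critical exponent up to log factors), giving T(n) = Θ(n^(log_9 729) · (log n)^(1+1)) = Θ(n^3 · (log n)^2).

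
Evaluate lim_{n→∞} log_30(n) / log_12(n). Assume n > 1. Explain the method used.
lim = ln(12) / ln(30) = log_30(12)

Change of base: log_30(n) = ln n / ln 30 and log_12(n) = ln n / ln 12. The ratio is (ln n / ln 30) · (ln 12 / ln n) = ln 12 / ln 30, a constant independent of n. So the limit is ln 12 / ln 30 = log_30(12).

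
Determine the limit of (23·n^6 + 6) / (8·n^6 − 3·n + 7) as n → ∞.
lim = 23/8

For large n the leading n^6 terms dominate both numerator and denominator. Dividing top and bottom by n^6, every other term tends to 0, leaving 23/8.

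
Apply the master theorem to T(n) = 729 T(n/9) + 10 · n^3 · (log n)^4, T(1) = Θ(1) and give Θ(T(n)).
T(n) = Θ(n^3 · (log n)^5)

Here log_9 729 = 3 and f(n) = 10 · n^3 · (log n)^4 = Θ(n^(log_9 729) · (log n)^4). This is the extended Case 2 of the master theorem (f matches the critical exponent up to log factors), giving T(n) = Θ(n^(log_9 729) · (log n)^(4+1)) = Θ(n^3 · (log n)^5).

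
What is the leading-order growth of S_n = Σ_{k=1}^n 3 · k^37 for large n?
S_n ~ 3 · n^38 / 38

By integral comparison (Euler-Maclaurin), Σ_{k=1}^n 3 · k^37 = 3 · ∫_0^n x^37 dx + O(n^37) = 3 · n^38/38 + O(n^37). (Equivalently, Faulhaber's formula gives the same leading term.)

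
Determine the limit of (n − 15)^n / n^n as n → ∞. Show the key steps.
lim = e^(−15)

Rewrite as (1 − 15/n)^(n). By the standard limit (1 + x/n)^n → e^x, we have (1 − 15/n)^n → e^(−15), and raising to the 1st power gives e^(−15).
More precisely, ln[(1 − 15/n)^(n)] = n · ln(1 − 15/n) = n · (-15/n + O(1/n^2)) = -15 + O(1/n) → -15.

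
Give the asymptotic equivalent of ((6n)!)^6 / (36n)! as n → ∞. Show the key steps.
((6n)!)^6/(36n)! ~ ((2π·6n)^(5/2) / sqrt(6)) · 6^(−6·6n)  →  0

Write N = 6n. Stirling: N! ~ sqrt(2π N)(N/e)^N and (6N)! ~ sqrt(2π·6N)·(6N/e)^(6N).
  (N!)^6/(6N)! ~ (2π N)^(6/2) (N/e)^(6N) / [sqrt(2π·6N) (6N/e)^(6N)]
     = (2π N)^(6/2) / sqrt(2π·6N) · (N/(6N))^(6N)
     = (2π N)^((6−1)/2) / sqrt(6) · 6^(−6N).
Since 6^6 > 1, the factor 6^(−6N) decays exponentially, so the ratio → 0. Substituting N = 6n gives the stated form.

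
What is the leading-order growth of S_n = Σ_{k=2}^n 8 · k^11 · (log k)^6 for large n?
S_n ~ 2 · n^12 · (log n)^6 / 3

By integral comparison, S_n = ∫_1^n 8 · x^11 · (log x)^6 dx + O(n^11 · (log n)^6). For the integral, the leading term of ∫_1^n x^11 (log x)^6 dx is n^12/12 · (log n)^6 (by repeated integration by parts; each step lowers the log-exponent and produces a relatively O(1/log n) correction). Hence S_n ~ 2 · n^12 · (log n)^6 / 3.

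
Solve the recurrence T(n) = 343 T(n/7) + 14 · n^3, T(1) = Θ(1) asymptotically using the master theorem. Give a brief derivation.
T(n) = Θ(n^3 log n)

log_7 343 = 3, and f(n) = 14 · n^3 = Θ(n^(log_7 343)). This is Case 2 of the master theorem: T(n) = Θ(f(n) · log n) = Θ(n^3 log n).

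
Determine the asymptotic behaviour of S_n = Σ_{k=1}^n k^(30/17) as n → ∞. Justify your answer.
S_n ~ (17/47) · n^(47/17)

Integral comparison: Σ_{k=1}^n k^(30/17) = ∫_0^n x^(30/17) dx + O(n^(30/17)). The integral is n^(1 + 30/17) / (1 + 30/17) = n^((30+17)/17) / ((30+17)/17) = (17/47) · n^(47/17).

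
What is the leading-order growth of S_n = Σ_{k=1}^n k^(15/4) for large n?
S_n ~ (4/19) · n^(19/4)

Integral comparison: Σ_{k=1}^n k^(15/4) = ∫_0^n x^(15/4) dx + O(n^(15/4)). The integral is n^(1 + 15/4) / (1 + 15/4) = n^((15+4)/4) / ((15+4)/4) = (4/19) · n^(19/4).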